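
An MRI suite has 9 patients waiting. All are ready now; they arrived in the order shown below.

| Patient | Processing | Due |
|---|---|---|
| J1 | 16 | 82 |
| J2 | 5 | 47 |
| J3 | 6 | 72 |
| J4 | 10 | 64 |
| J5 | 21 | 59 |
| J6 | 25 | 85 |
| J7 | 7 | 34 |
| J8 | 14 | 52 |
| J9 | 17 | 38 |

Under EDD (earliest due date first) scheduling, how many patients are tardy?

EDD (increasing due date): J7 J9 J2 J8 J5 J4 J3 J1 J6.
J7: 0→7, due 34, tardiness 0
J9: 7→24, due 38, tardiness 0
J2: 24→29, due 47, tardiness 0
J8: 29→43, due 52, tardiness 0
J5: 43→64, due 59, tardiness 5
J4: 64→74, due 64, tardiness 10
J3: 74→80, due 72, tardiness 8
J1: 80→96, due 82, tardiness 14
J6: 96→121, due 85, tardiness 36
Late patients: 5.

5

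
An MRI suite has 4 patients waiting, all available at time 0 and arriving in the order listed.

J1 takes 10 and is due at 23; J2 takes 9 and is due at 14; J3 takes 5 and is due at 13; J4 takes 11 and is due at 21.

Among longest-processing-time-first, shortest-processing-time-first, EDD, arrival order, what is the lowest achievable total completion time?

LPT (decreasing processing time): J4 J1 J2 J3.
J4: 0→11
J1: 11→21
J2: 21→30
J3: 30→35
Sum = 11+21+30+35 = 97.
SPT (increasing processing time): J3 J2 J1 J4.
J3: 0→5
J2: 5→14
J1: 14→24
J4: 24→35
Sum = 5+14+24+35 = 78.
EDD (increasing due date): J3 J2 J4 J1.
J3: 0→5
J2: 5→14
J4: 14→25
J1: 25→35
Sum = 5+14+25+35 = 79.
FIFO (arrival order): J1 J2 J3 J4.
J1: 0→10
J2: 10→19
J3: 19→24
J4: 24→35
Sum = 10+19+24+35 = 88.
LPT 97, SPT 78, EDD 79, FIFO 88 → minimum 78.

78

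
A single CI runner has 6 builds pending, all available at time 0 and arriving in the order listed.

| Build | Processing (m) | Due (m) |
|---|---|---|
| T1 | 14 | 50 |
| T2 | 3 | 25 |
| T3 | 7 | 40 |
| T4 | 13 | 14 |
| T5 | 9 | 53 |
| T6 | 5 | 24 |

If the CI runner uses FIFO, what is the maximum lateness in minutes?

27

FIFO (arrival order): T1 T2 T3 T4 T5 T6.
T1: 0→14, due 50, lateness -36
T2: 14→17, due 25, lateness -8
T3: 17→24, due 40, lateness -16
T4: 24→37, due 14, lateness 23
T5: 37→46, due 53, lateness -7
T6: 46→51, due 24, lateness 27
Maximum = 27.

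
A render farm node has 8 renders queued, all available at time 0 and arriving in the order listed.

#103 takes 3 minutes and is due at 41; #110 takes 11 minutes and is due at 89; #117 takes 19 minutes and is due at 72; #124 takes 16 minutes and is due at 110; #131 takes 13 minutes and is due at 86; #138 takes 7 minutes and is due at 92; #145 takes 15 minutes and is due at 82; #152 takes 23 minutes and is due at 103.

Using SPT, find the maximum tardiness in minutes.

SPT (increasing processing time): #103 #138 #110 #131 #145 #124 #117 #152.
#103: 0→3, due 41, tardiness 0
#138: 3→10, due 92, tardiness 0
#110: 10→21, due 89, tardiness 0
#131: 21→34, due 86, tardiness 0
#145: 34→49, due 82, tardiness 0
#124: 49→65, due 110, tardiness 0
#117: 65→84, due 72, tardiness 12
#152: 84→107, due 103, tardiness 4
Maximum = 12.

12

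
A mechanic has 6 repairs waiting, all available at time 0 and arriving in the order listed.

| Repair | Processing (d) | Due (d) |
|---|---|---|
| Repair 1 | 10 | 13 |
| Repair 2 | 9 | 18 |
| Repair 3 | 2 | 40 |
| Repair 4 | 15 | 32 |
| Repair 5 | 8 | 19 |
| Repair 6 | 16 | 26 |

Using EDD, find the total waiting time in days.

157

EDD (increasing due date): Repair 1 Repair 2 Repair 5 Repair 6 Repair 4 Repair 3.
Repair 1: waits 0, runs 0→10
Repair 2: waits 10, runs 10→19
Repair 5: waits 19, runs 19→27
Repair 6: waits 27, runs 27→43
Repair 4: waits 43, runs 43→58
Repair 3: waits 58, runs 58→60
Sum = 0+10+19+27+43+58 = 157.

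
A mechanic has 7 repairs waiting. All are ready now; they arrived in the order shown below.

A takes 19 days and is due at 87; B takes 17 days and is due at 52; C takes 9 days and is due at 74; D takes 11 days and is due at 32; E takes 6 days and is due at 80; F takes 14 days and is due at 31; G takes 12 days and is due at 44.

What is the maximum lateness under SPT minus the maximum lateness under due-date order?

19

SPT (increasing processing time): E C D G F B A.
E: 0→6, due 80, lateness -74
C: 6→15, due 74, lateness -59
D: 15→26, due 32, lateness -6
G: 26→38, due 44, lateness -6
F: 38→52, due 31, lateness 21
B: 52→69, due 52, lateness 17
A: 69→88, due 87, lateness 1
Maximum = 21.
EDD (increasing due date): F D G B C E A.
F: 0→14, due 31, lateness -17
D: 14→25, due 32, lateness -7
G: 25→37, due 44, lateness -7
B: 37→54, due 52, lateness 2
C: 54→63, due 74, lateness -11
E: 63→69, due 80, lateness -11
A: 69→88, due 87, lateness 1
Maximum = 2.
Difference = 21 − 2 = 19.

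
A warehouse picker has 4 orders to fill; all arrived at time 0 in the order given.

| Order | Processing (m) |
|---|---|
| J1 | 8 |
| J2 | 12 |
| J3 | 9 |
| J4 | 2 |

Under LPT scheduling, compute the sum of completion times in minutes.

93

LPT (decreasing processing time): J2 J3 J1 J4.
J2: 0→12
J3: 12→21
J1: 21→29
J4: 29→31
Sum = 12+21+29+31 = 93.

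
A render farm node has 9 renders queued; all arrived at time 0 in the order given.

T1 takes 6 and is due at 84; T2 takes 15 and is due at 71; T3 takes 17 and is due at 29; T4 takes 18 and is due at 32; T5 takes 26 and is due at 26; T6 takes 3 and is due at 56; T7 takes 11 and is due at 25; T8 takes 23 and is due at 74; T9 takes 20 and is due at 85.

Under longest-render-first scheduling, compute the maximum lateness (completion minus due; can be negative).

105

LPT (decreasing processing time): T5 T8 T9 T4 T3 T2 T7 T1 T6.
T5: 0→26, due 26, lateness 0
T8: 26→49, due 74, lateness -25
T9: 49→69, due 85, lateness -16
T4: 69→87, due 32, lateness 55
T3: 87→104, due 29, lateness 75
T2: 104→119, due 71, lateness 48
T7: 119→130, due 25, lateness 105
T1: 130→136, due 84, lateness 52
T6: 136→139, due 56, lateness 83
Maximum = 105.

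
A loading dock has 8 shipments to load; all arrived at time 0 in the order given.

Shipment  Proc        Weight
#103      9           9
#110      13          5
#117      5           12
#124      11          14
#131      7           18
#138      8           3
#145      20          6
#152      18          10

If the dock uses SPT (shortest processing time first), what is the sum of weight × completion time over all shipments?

2678

SPT (increasing processing time): #117 #131 #138 #103 #124 #110 #152 #145.
#117: finishes 5, weight 12, w·C = 60
#131: finishes 12, weight 18, w·C = 216
#138: finishes 20, weight 3, w·C = 60
#103: finishes 29, weight 9, w·C = 261
#124: finishes 40, weight 14, w·C = 560
#110: finishes 53, weight 5, w·C = 265
#152: finishes 71, weight 10, w·C = 710
#145: finishes 91, weight 6, w·C = 546
Sum = 60+216+60+261+560+265+710+546 = 2678.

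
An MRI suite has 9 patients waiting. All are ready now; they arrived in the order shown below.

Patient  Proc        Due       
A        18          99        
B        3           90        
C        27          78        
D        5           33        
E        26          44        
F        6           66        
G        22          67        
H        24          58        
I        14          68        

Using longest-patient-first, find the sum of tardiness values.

LPT (decreasing processing time): C E H G A I F D B.
C: 0→27, due 78, tardiness 0
E: 27→53, due 44, tardiness 9
H: 53→77, due 58, tardiness 19
G: 77→99, due 67, tardiness 32
A: 99→117, due 99, tardiness 18
I: 117→131, due 68, tardiness 63
F: 131→137, due 66, tardiness 71
D: 137→142, due 33, tardiness 109
B: 142→145, due 90, tardiness 55
Sum = 0+9+19+32+18+63+71+109+55 = 376.

376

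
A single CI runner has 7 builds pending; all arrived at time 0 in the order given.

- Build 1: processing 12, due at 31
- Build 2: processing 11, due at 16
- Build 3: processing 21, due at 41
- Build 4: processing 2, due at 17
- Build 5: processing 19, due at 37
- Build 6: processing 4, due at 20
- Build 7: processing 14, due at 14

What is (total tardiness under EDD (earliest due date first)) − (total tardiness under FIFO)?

-76

EDD (increasing due date): Build 7 Build 2 Build 4 Build 6 Build 1 Build 5 Build 3.
Build 7: 0→14, due 14, tardiness 0
Build 2: 14→25, due 16, tardiness 9
Build 4: 25→27, due 17, tardiness 10
Build 6: 27→31, due 20, tardiness 11
Build 1: 31→43, due 31, tardiness 12
Build 5: 43→62, due 37, tardiness 25
Build 3: 62→83, due 41, tardiness 42
Sum = 0+9+10+11+12+25+42 = 109.
FIFO (arrival order): Build 1 Build 2 Build 3 Build 4 Build 5 Build 6 Build 7.
Build 1: 0→12, due 31, tardiness 0
Build 2: 12→23, due 16, tardiness 7
Build 3: 23→44, due 41, tardiness 3
Build 4: 44→46, due 17, tardiness 29
Build 5: 46→65, due 37, tardiness 28
Build 6: 65→69, due 20, tardiness 49
Build 7: 69→83, due 14, tardiness 69
Sum = 0+7+3+29+28+49+69 = 185.
Difference = 109 − 185 = -76.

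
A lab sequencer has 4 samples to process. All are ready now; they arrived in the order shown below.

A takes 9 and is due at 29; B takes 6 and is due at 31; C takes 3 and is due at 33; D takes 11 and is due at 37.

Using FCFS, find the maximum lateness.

-8

FIFO (arrival order): A B C D.
A: 0→9, due 29, lateness -20
B: 9→15, due 31, lateness -16
C: 15→18, due 33, lateness -15
D: 18→29, due 37, lateness -8
Maximum = -8.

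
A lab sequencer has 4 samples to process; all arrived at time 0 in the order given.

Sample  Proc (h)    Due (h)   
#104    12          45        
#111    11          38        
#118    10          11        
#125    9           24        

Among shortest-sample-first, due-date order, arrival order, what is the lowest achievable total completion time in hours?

100

SPT (increasing processing time): #125 #118 #111 #104.
#125: 0→9
#118: 9→19
#111: 19→30
#104: 30→42
Sum = 9+19+30+42 = 100.
EDD (increasing due date): #118 #125 #111 #104.
#118: 0→10
#125: 10→19
#111: 19→30
#104: 30→42
Sum = 10+19+30+42 = 101.
FIFO (arrival order): #104 #111 #118 #125.
#104: 0→12
#111: 12→23
#118: 23→33
#125: 33→42
Sum = 12+23+33+42 = 110.
SPT 100, EDD 101, FIFO 110 → minimum 100.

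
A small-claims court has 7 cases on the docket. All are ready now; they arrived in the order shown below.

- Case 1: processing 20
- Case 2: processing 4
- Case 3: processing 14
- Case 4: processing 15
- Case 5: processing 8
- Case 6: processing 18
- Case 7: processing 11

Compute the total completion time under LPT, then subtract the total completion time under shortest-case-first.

144

LPT (decreasing processing time): Case 1 Case 6 Case 4 Case 3 Case 7 Case 5 Case 2.
Case 1: 0→20
Case 6: 20→38
Case 4: 38→53
Case 3: 53→67
Case 7: 67→78
Case 5: 78→86
Case 2: 86→90
Sum = 20+38+53+67+78+86+90 = 432.
SPT (increasing processing time): Case 2 Case 5 Case 7 Case 3 Case 4 Case 6 Case 1.
Case 2: 0→4
Case 5: 4→12
Case 7: 12→23
Case 3: 23→37
Case 4: 37→52
Case 6: 52→70
Case 1: 70→90
Sum = 4+12+23+37+52+70+90 = 288.
Difference = 432 − 288 = 144.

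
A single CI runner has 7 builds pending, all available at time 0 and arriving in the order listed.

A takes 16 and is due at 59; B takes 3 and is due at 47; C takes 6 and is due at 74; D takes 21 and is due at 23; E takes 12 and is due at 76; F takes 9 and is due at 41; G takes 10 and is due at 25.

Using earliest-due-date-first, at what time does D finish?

EDD (increasing due date): D G F B A C E.
D: 0→21

21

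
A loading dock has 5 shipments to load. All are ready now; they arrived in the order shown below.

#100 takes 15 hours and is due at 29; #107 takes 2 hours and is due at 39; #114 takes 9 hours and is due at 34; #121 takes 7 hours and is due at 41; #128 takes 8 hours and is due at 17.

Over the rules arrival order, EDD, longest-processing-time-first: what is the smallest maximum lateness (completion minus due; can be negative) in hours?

0

FIFO (arrival order): #100 #107 #114 #121 #128.
#100: 0→15, due 29, lateness -14
#107: 15→17, due 39, lateness -22
#114: 17→26, due 34, lateness -8
#121: 26→33, due 41, lateness -8
#128: 33→41, due 17, lateness 24
Maximum = 24.
EDD (increasing due date): #128 #100 #114 #107 #121.
#128: 0→8, due 17, lateness -9
#100: 8→23, due 29, lateness -6
#114: 23→32, due 34, lateness -2
#107: 32→34, due 39, lateness -5
#121: 34→41, due 41, lateness 0
Maximum = 0.
LPT (decreasing processing time): #100 #114 #128 #121 #107.
#100: 0→15, due 29, lateness -14
#114: 15→24, due 34, lateness -10
#128: 24→32, due 17, lateness 15
#121: 32→39, due 41, lateness -2
#107: 39→41, due 39, lateness 2
Maximum = 15.
FIFO 24, EDD 0, LPT 15 → minimum 0.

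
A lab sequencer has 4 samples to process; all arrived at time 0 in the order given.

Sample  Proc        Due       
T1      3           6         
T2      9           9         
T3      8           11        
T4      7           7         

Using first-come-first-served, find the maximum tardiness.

20

FIFO (arrival order): T1 T2 T3 T4.
T1: 0→3, due 6, tardiness 0
T2: 3→12, due 9, tardiness 3
T3: 12→20, due 11, tardiness 9
T4: 20→27, due 7, tardiness 20
Maximum = 20.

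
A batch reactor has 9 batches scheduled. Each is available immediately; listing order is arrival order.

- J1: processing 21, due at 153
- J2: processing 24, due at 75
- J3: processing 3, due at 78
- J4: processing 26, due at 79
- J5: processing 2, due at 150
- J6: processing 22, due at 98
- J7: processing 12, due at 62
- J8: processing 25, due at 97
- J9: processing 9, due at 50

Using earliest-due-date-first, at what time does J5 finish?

123

EDD (increasing due date): J9 J7 J2 J3 J4 J8 J6 J5 J1.
J9: 0→9
J7: 9→21
J2: 21→45
J3: 45→48
J4: 48→74
J8: 74→99
J6: 99→121
J5: 121→123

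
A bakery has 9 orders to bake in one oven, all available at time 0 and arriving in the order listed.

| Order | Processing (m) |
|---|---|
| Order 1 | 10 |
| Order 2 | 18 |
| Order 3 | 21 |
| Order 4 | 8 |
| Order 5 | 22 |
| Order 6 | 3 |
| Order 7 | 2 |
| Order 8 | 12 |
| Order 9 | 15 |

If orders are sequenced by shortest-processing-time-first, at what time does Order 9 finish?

SPT (increasing processing time): Order 7 Order 6 Order 4 Order 1 Order 8 Order 9 Order 2 Order 3 Order 5.
Order 7: 0→2
Order 6: 2→5
Order 4: 5→13
Order 1: 13→23
Order 8: 23→35
Order 9: 35→50

50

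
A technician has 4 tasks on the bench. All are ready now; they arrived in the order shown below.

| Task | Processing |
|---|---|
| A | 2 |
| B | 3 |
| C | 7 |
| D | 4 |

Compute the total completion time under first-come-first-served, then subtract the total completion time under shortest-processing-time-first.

3

FIFO (arrival order): A B C D.
A: 0→2
B: 2→5
C: 5→12
D: 12→16
Sum = 2+5+12+16 = 35.
SPT (increasing processing time): A B D C.
A: 0→2
B: 2→5
D: 5→9
C: 9→16
Sum = 2+5+9+16 = 32.
Difference = 35 − 32 = 3.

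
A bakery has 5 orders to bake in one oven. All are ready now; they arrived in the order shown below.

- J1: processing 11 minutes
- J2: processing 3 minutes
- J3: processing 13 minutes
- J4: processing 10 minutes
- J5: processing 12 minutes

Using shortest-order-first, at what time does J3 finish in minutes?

49

SPT (increasing processing time): J2 J4 J1 J5 J3.
J2: 0→3
J4: 3→13
J1: 13→24
J5: 24→36
J3: 36→49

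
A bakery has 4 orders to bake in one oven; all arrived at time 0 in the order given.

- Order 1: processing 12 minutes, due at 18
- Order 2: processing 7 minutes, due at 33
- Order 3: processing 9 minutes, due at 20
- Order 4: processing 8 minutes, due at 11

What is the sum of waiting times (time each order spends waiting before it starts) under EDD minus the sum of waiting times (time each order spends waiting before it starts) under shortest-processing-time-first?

EDD (increasing due date): Order 4 Order 1 Order 3 Order 2.
Order 4: waits 0, runs 0→8
Order 1: waits 8, runs 8→20
Order 3: waits 20, runs 20→29
Order 2: waits 29, runs 29→36
Sum = 0+8+20+29 = 57.
SPT (increasing processing time): Order 2 Order 4 Order 3 Order 1.
Order 2: waits 0, runs 0→7
Order 4: waits 7, runs 7→15
Order 3: waits 15, runs 15→24
Order 1: waits 24, runs 24→36
Sum = 0+7+15+24 = 46.
Difference = 57 − 46 = 11.

11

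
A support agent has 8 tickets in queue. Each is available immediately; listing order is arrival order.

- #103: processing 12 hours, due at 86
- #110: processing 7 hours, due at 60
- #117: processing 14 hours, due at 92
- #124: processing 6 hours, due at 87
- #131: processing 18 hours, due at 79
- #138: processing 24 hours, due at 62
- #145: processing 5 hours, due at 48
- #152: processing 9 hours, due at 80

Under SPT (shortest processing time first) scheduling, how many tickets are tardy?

SPT (increasing processing time): #145 #124 #110 #152 #103 #117 #131 #138.
#145: 0→5, due 48, tardiness 0
#124: 5→11, due 87, tardiness 0
#110: 11→18, due 60, tardiness 0
#152: 18→27, due 80, tardiness 0
#103: 27→39, due 86, tardiness 0
#117: 39→53, due 92, tardiness 0
#131: 53→71, due 79, tardiness 0
#138: 71→95, due 62, tardiness 33
Late tickets: 1.

1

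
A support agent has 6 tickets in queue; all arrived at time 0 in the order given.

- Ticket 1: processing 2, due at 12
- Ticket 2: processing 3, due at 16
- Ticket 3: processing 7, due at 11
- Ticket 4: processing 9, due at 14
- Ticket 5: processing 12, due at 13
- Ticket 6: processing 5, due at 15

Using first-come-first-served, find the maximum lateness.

FIFO (arrival order): Ticket 1 Ticket 2 Ticket 3 Ticket 4 Ticket 5 Ticket 6.
Ticket 1: 0→2, due 12, lateness -10
Ticket 2: 2→5, due 16, lateness -11
Ticket 3: 5→12, due 11, lateness 1
Ticket 4: 12→21, due 14, lateness 7
Ticket 5: 21→33, due 13, lateness 20
Ticket 6: 33→38, due 15, lateness 23
Maximum = 23.

23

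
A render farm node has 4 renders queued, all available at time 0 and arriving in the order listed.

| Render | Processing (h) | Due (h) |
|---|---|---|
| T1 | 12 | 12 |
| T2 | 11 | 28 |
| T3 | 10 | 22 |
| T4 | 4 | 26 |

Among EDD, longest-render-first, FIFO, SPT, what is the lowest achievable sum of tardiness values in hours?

EDD (increasing due date): T1 T3 T4 T2.
T1: 0→12, due 12, tardiness 0
T3: 12→22, due 22, tardiness 0
T4: 22→26, due 26, tardiness 0
T2: 26→37, due 28, tardiness 9
Sum = 0+0+0+9 = 9.
LPT (decreasing processing time): T1 T2 T3 T4.
T1: 0→12, due 12, tardiness 0
T2: 12→23, due 28, tardiness 0
T3: 23→33, due 22, tardiness 11
T4: 33→37, due 26, tardiness 11
Sum = 0+0+11+11 = 22.
FIFO (arrival order): T1 T2 T3 T4.
T1: 0→12, due 12, tardiness 0
T2: 12→23, due 28, tardiness 0
T3: 23→33, due 22, tardiness 11
T4: 33→37, due 26, tardiness 11
Sum = 0+0+11+11 = 22.
SPT (increasing processing time): T4 T3 T2 T1.
T4: 0→4, due 26, tardiness 0
T3: 4→14, due 22, tardiness 0
T2: 14→25, due 28, tardiness 0
T1: 25→37, due 12, tardiness 25
Sum = 0+0+0+25 = 25.
EDD 9, LPT 22, FIFO 22, SPT 25 → minimum 9.

9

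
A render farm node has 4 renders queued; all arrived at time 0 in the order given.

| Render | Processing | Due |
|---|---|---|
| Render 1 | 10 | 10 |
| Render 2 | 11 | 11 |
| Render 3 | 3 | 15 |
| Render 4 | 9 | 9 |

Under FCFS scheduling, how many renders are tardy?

3

FIFO (arrival order): Render 1 Render 2 Render 3 Render 4.
Render 1: 0→10, due 10, tardiness 0
Render 2: 10→21, due 11, tardiness 10
Render 3: 21→24, due 15, tardiness 9
Render 4: 24→33, due 9, tardiness 24
Late renders: 3.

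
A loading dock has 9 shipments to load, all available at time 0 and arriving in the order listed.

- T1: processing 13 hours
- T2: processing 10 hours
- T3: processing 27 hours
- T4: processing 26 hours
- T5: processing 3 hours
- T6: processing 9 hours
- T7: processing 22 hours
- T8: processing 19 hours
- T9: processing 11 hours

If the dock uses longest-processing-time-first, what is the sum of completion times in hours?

879

LPT (decreasing processing time): T3 T4 T7 T8 T1 T9 T2 T6 T5.
T3: 0→27
T4: 27→53
T7: 53→75
T8: 75→94
T1: 94→107
T9: 107→118
T2: 118→128
T6: 128→137
T5: 137→140
Sum = 27+53+75+94+107+118+128+137+140 = 879.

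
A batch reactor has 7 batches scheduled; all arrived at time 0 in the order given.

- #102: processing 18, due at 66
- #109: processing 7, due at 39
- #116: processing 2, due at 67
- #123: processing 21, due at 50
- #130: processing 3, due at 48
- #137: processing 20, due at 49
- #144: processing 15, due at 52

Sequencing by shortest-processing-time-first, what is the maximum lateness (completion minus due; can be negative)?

SPT (increasing processing time): #116 #130 #109 #144 #102 #137 #123.
#116: 0→2, due 67, lateness -65
#130: 2→5, due 48, lateness -43
#109: 5→12, due 39, lateness -27
#144: 12→27, due 52, lateness -25
#102: 27→45, due 66, lateness -21
#137: 45→65, due 49, lateness 16
#123: 65→86, due 50, lateness 36
Maximum = 36.

36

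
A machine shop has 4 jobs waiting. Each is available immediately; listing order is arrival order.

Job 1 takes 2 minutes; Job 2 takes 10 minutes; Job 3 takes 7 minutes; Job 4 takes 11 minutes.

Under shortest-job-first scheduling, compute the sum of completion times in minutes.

SPT (increasing processing time): Job 1 Job 3 Job 2 Job 4.
Job 1: 0→2
Job 3: 2→9
Job 2: 9→19
Job 4: 19→30
Sum = 2+9+19+30 = 60.

60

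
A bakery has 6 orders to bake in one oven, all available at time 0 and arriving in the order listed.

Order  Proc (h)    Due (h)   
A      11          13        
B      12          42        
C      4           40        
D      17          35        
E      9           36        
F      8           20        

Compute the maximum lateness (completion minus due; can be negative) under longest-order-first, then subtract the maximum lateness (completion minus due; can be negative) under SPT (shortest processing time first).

11

LPT (decreasing processing time): D B A E F C.
D: 0→17, due 35, lateness -18
B: 17→29, due 42, lateness -13
A: 29→40, due 13, lateness 27
E: 40→49, due 36, lateness 13
F: 49→57, due 20, lateness 37
C: 57→61, due 40, lateness 21
Maximum = 37.
SPT (increasing processing time): C F E A B D.
C: 0→4, due 40, lateness -36
F: 4→12, due 20, lateness -8
E: 12→21, due 36, lateness -15
A: 21→32, due 13, lateness 19
B: 32→44, due 42, lateness 2
D: 44→61, due 35, lateness 26
Maximum = 26.
Difference = 37 − 26 = 11.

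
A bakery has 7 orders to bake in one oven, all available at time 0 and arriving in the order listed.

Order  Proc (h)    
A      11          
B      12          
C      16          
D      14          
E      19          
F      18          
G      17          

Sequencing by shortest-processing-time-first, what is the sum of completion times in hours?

389

SPT (increasing processing time): A B D C G F E.
A: 0→11
B: 11→23
D: 23→37
C: 37→53
G: 53→70
F: 70→88
E: 88→107
Sum = 11+23+37+53+70+88+107 = 389.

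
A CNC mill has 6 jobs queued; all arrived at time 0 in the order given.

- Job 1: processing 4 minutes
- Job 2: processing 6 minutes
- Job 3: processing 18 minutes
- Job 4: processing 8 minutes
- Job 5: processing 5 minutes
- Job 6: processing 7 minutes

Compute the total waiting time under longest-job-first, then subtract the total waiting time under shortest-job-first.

80

LPT (decreasing processing time): Job 3 Job 4 Job 6 Job 2 Job 5 Job 1.
Job 3: waits 0, runs 0→18
Job 4: waits 18, runs 18→26
Job 6: waits 26, runs 26→33
Job 2: waits 33, runs 33→39
Job 5: waits 39, runs 39→44
Job 1: waits 44, runs 44→48
Sum = 0+18+26+33+39+44 = 160.
SPT (increasing processing time): Job 1 Job 5 Job 2 Job 6 Job 4 Job 3.
Job 1: waits 0, runs 0→4
Job 5: waits 4, runs 4→9
Job 2: waits 9, runs 9→15
Job 6: waits 15, runs 15→22
Job 4: waits 22, runs 22→30
Job 3: waits 30, runs 30→48
Sum = 0+4+9+15+22+30 = 80.
Difference = 160 − 80 = 80.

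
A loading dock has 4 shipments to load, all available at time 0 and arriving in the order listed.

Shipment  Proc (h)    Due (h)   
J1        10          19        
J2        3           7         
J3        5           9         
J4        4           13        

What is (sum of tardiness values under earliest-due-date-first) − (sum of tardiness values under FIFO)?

-21

EDD (increasing due date): J2 J3 J4 J1.
J2: 0→3, due 7, tardiness 0
J3: 3→8, due 9, tardiness 0
J4: 8→12, due 13, tardiness 0
J1: 12→22, due 19, tardiness 3
Sum = 0+0+0+3 = 3.
FIFO (arrival order): J1 J2 J3 J4.
J1: 0→10, due 19, tardiness 0
J2: 10→13, due 7, tardiness 6
J3: 13→18, due 9, tardiness 9
J4: 18→22, due 13, tardiness 9
Sum = 0+6+9+9 = 24.
Difference = 3 − 24 = -21.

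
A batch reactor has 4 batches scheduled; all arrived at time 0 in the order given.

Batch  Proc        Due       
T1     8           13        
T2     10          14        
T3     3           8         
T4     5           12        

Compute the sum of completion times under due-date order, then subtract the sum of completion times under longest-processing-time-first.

EDD (increasing due date): T3 T4 T1 T2.
T3: 0→3
T4: 3→8
T1: 8→16
T2: 16→26
Sum = 3+8+16+26 = 53.
LPT (decreasing processing time): T2 T1 T4 T3.
T2: 0→10
T1: 10→18
T4: 18→23
T3: 23→26
Sum = 10+18+23+26 = 77.
Difference = 53 − 77 = -24.

-24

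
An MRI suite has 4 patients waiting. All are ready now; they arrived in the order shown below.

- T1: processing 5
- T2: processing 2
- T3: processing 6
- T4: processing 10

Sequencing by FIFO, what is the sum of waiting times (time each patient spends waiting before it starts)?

FIFO (arrival order): T1 T2 T3 T4.
T1: waits 0, runs 0→5
T2: waits 5, runs 5→7
T3: waits 7, runs 7→13
T4: waits 13, runs 13→23
Sum = 0+5+7+13 = 25.

25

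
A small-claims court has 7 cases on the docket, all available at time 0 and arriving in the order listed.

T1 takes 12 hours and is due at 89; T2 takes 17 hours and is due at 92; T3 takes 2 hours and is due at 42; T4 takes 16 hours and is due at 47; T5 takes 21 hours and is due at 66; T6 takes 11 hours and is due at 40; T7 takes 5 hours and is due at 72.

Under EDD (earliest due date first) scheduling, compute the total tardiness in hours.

EDD (increasing due date): T6 T3 T4 T5 T7 T1 T2.
T6: 0→11, due 40, tardiness 0
T3: 11→13, due 42, tardiness 0
T4: 13→29, due 47, tardiness 0
T5: 29→50, due 66, tardiness 0
T7: 50→55, due 72, tardiness 0
T1: 55→67, due 89, tardiness 0
T2: 67→84, due 92, tardiness 0
Sum = 0+0+0+0+0+0+0 = 0.

0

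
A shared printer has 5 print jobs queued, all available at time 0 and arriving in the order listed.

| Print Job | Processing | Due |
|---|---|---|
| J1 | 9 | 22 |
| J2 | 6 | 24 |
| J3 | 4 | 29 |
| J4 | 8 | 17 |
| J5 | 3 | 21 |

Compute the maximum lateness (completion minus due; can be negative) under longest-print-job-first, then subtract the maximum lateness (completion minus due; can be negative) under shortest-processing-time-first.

LPT (decreasing processing time): J1 J4 J2 J3 J5.
J1: 0→9, due 22, lateness -13
J4: 9→17, due 17, lateness 0
J2: 17→23, due 24, lateness -1
J3: 23→27, due 29, lateness -2
J5: 27→30, due 21, lateness 9
Maximum = 9.
SPT (increasing processing time): J5 J3 J2 J4 J1.
J5: 0→3, due 21, lateness -18
J3: 3→7, due 29, lateness -22
J2: 7→13, due 24, lateness -11
J4: 13→21, due 17, lateness 4
J1: 21→30, due 22, lateness 8
Maximum = 8.
Difference = 9 − 8 = 1.

1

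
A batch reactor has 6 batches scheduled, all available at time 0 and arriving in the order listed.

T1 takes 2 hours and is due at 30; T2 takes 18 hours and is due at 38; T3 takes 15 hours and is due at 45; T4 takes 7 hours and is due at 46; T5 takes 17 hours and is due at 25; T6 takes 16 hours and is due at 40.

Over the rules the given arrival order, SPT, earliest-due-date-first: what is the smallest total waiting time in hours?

FIFO (arrival order): T1 T2 T3 T4 T5 T6.
T1: waits 0, runs 0→2
T2: waits 2, runs 2→20
T3: waits 20, runs 20→35
T4: waits 35, runs 35→42
T5: waits 42, runs 42→59
T6: waits 59, runs 59→75
Sum = 0+2+20+35+42+59 = 158.
SPT (increasing processing time): T1 T4 T3 T6 T5 T2.
T1: waits 0, runs 0→2
T4: waits 2, runs 2→9
T3: waits 9, runs 9→24
T6: waits 24, runs 24→40
T5: waits 40, runs 40→57
T2: waits 57, runs 57→75
Sum = 0+2+9+24+40+57 = 132.
EDD (increasing due date): T5 T1 T2 T6 T3 T4.
T5: waits 0, runs 0→17
T1: waits 17, runs 17→19
T2: waits 19, runs 19→37
T6: waits 37, runs 37→53
T3: waits 53, runs 53→68
T4: waits 68, runs 68→75
Sum = 0+17+19+37+53+68 = 194.
FIFO 158, SPT 132, EDD 194 → minimum 132.

132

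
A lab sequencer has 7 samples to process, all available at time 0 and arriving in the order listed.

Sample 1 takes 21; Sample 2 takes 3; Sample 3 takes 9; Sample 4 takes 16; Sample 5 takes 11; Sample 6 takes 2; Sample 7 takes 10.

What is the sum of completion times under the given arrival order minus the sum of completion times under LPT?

FIFO (arrival order): Sample 1 Sample 2 Sample 3 Sample 4 Sample 5 Sample 6 Sample 7.
Sample 1: 0→21
Sample 2: 21→24
Sample 3: 24→33
Sample 4: 33→49
Sample 5: 49→60
Sample 6: 60→62
Sample 7: 62→72
Sum = 21+24+33+49+60+62+72 = 321.
LPT (decreasing processing time): Sample 1 Sample 4 Sample 5 Sample 7 Sample 3 Sample 2 Sample 6.
Sample 1: 0→21
Sample 4: 21→37
Sample 5: 37→48
Sample 7: 48→58
Sample 3: 58→67
Sample 2: 67→70
Sample 6: 70→72
Sum = 21+37+48+58+67+70+72 = 373.
Difference = 321 − 373 = -52.

-52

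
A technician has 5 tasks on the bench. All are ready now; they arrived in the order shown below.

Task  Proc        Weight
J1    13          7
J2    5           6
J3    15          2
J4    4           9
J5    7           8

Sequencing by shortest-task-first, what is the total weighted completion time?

509

SPT (increasing processing time): J4 J2 J5 J1 J3.
J4: finishes 4, weight 9, w·C = 36
J2: finishes 9, weight 6, w·C = 54
J5: finishes 16, weight 8, w·C = 128
J1: finishes 29, weight 7, w·C = 203
J3: finishes 44, weight 2, w·C = 88
Sum = 36+54+128+203+88 = 509.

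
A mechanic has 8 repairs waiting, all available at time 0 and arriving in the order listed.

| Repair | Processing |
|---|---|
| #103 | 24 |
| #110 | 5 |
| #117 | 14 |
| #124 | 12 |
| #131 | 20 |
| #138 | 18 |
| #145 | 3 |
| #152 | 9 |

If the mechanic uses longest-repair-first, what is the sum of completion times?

598

LPT (decreasing processing time): #103 #131 #138 #117 #124 #152 #110 #145.
#103: 0→24
#131: 24→44
#138: 44→62
#117: 62→76
#124: 76→88
#152: 88→97
#110: 97→102
#145: 102→105
Sum = 24+44+62+76+88+97+102+105 = 598.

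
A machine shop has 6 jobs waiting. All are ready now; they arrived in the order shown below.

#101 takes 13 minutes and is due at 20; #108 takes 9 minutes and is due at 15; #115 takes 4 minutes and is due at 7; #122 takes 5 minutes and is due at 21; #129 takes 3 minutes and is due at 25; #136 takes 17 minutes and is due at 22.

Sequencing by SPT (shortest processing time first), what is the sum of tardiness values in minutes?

49

SPT (increasing processing time): #129 #115 #122 #108 #101 #136.
#129: 0→3, due 25, tardiness 0
#115: 3→7, due 7, tardiness 0
#122: 7→12, due 21, tardiness 0
#108: 12→21, due 15, tardiness 6
#101: 21→34, due 20, tardiness 14
#136: 34→51, due 22, tardiness 29
Sum = 0+0+0+6+14+29 = 49.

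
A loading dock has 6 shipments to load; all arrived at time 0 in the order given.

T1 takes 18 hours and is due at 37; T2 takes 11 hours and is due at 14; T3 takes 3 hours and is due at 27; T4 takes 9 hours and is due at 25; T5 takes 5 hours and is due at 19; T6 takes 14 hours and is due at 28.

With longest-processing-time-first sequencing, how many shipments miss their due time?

5

LPT (decreasing processing time): T1 T6 T2 T4 T5 T3.
T1: 0→18, due 37, tardiness 0
T6: 18→32, due 28, tardiness 4
T2: 32→43, due 14, tardiness 29
T4: 43→52, due 25, tardiness 27
T5: 52→57, due 19, tardiness 38
T3: 57→60, due 27, tardiness 33
Late shipments: 5.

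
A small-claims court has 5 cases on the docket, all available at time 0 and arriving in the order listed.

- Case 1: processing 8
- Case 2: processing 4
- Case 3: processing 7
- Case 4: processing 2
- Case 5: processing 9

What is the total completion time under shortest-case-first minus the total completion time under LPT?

-36

SPT (increasing processing time): Case 4 Case 2 Case 3 Case 1 Case 5.
Case 4: 0→2
Case 2: 2→6
Case 3: 6→13
Case 1: 13→21
Case 5: 21→30
Sum = 2+6+13+21+30 = 72.
LPT (decreasing processing time): Case 5 Case 1 Case 3 Case 2 Case 4.
Case 5: 0→9
Case 1: 9→17
Case 3: 17→24
Case 2: 24→28
Case 4: 28→30
Sum = 9+17+24+28+30 = 108.
Difference = 72 − 108 = -36.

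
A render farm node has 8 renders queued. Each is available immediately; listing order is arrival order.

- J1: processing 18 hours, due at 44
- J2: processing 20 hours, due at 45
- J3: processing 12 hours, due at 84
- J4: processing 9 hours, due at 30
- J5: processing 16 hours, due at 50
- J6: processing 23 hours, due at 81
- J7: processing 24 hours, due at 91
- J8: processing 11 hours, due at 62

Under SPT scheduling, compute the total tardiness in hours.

SPT (increasing processing time): J4 J8 J3 J5 J1 J2 J6 J7.
J4: 0→9, due 30, tardiness 0
J8: 9→20, due 62, tardiness 0
J3: 20→32, due 84, tardiness 0
J5: 32→48, due 50, tardiness 0
J1: 48→66, due 44, tardiness 22
J2: 66→86, due 45, tardiness 41
J6: 86→109, due 81, tardiness 28
J7: 109→133, due 91, tardiness 42
Sum = 0+0+0+0+22+41+28+42 = 133.

133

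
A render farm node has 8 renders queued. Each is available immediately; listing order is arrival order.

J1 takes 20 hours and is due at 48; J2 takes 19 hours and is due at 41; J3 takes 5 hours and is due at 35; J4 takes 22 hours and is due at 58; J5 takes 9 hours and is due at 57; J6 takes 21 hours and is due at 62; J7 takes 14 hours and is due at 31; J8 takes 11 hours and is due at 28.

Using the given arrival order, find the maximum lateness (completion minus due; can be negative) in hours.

FIFO (arrival order): J1 J2 J3 J4 J5 J6 J7 J8.
J1: 0→20, due 48, lateness -28
J2: 20→39, due 41, lateness -2
J3: 39→44, due 35, lateness 9
J4: 44→66, due 58, lateness 8
J5: 66→75, due 57, lateness 18
J6: 75→96, due 62, lateness 34
J7: 96→110, due 31, lateness 79
J8: 110→121, due 28, lateness 93
Maximum = 93.

93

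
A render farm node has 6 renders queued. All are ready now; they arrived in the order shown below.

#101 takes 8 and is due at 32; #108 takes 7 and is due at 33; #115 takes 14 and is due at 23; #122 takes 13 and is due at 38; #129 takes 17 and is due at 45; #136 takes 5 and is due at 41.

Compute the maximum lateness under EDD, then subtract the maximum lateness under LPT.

-7

EDD (increasing due date): #115 #101 #108 #122 #136 #129.
#115: 0→14, due 23, lateness -9
#101: 14→22, due 32, lateness -10
#108: 22→29, due 33, lateness -4
#122: 29→42, due 38, lateness 4
#136: 42→47, due 41, lateness 6
#129: 47→64, due 45, lateness 19
Maximum = 19.
LPT (decreasing processing time): #129 #115 #122 #101 #108 #136.
#129: 0→17, due 45, lateness -28
#115: 17→31, due 23, lateness 8
#122: 31→44, due 38, lateness 6
#101: 44→52, due 32, lateness 20
#108: 52→59, due 33, lateness 26
#136: 59→64, due 41, lateness 23
Maximum = 26.
Difference = 19 − 26 = -7.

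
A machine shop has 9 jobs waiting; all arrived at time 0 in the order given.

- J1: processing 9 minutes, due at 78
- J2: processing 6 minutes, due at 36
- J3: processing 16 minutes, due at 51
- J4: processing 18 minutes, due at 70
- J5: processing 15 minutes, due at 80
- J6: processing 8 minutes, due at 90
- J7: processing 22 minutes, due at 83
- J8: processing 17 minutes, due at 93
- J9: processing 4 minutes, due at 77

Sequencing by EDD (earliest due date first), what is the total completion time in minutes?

EDD (increasing due date): J2 J3 J4 J9 J1 J5 J7 J6 J8.
J2: 0→6
J3: 6→22
J4: 22→40
J9: 40→44
J1: 44→53
J5: 53→68
J7: 68→90
J6: 90→98
J8: 98→115
Sum = 6+22+40+44+53+68+90+98+115 = 536.

536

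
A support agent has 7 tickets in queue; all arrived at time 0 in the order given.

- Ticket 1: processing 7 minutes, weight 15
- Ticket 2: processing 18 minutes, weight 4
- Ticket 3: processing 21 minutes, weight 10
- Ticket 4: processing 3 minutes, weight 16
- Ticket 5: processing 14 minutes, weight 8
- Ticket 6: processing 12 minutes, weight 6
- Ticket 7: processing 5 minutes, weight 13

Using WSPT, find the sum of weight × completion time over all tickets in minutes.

1795

WSPT (decreasing weight/processing-time ratio): Ticket 4 Ticket 7 Ticket 1 Ticket 5 Ticket 6 Ticket 3 Ticket 2.
Ticket 4: finishes 3, weight 16, w·C = 48
Ticket 7: finishes 8, weight 13, w·C = 104
Ticket 1: finishes 15, weight 15, w·C = 225
Ticket 5: finishes 29, weight 8, w·C = 232
Ticket 6: finishes 41, weight 6, w·C = 246
Ticket 3: finishes 62, weight 10, w·C = 620
Ticket 2: finishes 80, weight 4, w·C = 320
Sum = 48+104+225+232+246+620+320 = 1795.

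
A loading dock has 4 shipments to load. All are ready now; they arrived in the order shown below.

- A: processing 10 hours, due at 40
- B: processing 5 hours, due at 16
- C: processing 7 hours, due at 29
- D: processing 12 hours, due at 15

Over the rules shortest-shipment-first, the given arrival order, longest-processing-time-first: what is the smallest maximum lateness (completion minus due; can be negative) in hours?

18

SPT (increasing processing time): B C A D.
B: 0→5, due 16, lateness -11
C: 5→12, due 29, lateness -17
A: 12→22, due 40, lateness -18
D: 22→34, due 15, lateness 19
Maximum = 19.
FIFO (arrival order): A B C D.
A: 0→10, due 40, lateness -30
B: 10→15, due 16, lateness -1
C: 15→22, due 29, lateness -7
D: 22→34, due 15, lateness 19
Maximum = 19.
LPT (decreasing processing time): D A C B.
D: 0→12, due 15, lateness -3
A: 12→22, due 40, lateness -18
C: 22→29, due 29, lateness 0
B: 29→34, due 16, lateness 18
Maximum = 18.
SPT 19, FIFO 19, LPT 18 → minimum 18.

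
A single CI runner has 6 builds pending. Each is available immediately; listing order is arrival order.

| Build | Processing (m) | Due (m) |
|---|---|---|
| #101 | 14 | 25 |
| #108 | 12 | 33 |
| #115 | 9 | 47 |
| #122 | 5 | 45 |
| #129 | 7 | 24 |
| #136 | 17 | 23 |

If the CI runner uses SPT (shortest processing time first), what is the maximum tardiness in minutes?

SPT (increasing processing time): #122 #129 #115 #108 #101 #136.
#122: 0→5, due 45, tardiness 0
#129: 5→12, due 24, tardiness 0
#115: 12→21, due 47, tardiness 0
#108: 21→33, due 33, tardiness 0
#101: 33→47, due 25, tardiness 22
#136: 47→64, due 23, tardiness 41
Maximum = 41.

41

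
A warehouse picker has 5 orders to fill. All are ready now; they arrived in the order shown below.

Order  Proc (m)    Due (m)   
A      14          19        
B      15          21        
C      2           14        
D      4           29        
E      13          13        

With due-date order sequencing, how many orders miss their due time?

EDD (increasing due date): E C A B D.
E: 0→13, due 13, tardiness 0
C: 13→15, due 14, tardiness 1
A: 15→29, due 19, tardiness 10
B: 29→44, due 21, tardiness 23
D: 44→48, due 29, tardiness 19
Late orders: 4.

4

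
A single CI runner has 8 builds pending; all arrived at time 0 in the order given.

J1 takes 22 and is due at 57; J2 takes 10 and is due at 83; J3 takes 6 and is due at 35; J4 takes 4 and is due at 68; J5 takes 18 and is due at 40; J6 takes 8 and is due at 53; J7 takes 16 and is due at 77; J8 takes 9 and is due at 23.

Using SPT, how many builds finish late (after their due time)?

SPT (increasing processing time): J4 J3 J6 J8 J2 J7 J5 J1.
J4: 0→4, due 68, tardiness 0
J3: 4→10, due 35, tardiness 0
J6: 10→18, due 53, tardiness 0
J8: 18→27, due 23, tardiness 4
J2: 27→37, due 83, tardiness 0
J7: 37→53, due 77, tardiness 0
J5: 53→71, due 40, tardiness 31
J1: 71→93, due 57, tardiness 36
Late builds: 3.

3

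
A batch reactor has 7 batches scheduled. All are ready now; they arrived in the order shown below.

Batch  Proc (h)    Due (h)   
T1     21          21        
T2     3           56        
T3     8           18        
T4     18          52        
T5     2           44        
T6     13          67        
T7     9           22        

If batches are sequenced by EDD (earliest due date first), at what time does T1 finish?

EDD (increasing due date): T3 T1 T7 T5 T4 T2 T6.
T3: 0→8
T1: 8→29

29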